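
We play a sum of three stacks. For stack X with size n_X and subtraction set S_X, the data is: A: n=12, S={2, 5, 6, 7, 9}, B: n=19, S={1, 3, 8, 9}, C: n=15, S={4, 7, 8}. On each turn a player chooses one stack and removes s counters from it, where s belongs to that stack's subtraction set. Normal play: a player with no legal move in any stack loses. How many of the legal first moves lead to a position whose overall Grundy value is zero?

Stack A, S = {2, 5, 6, 7, 9}:
n :  0  1  2  3  4  5  6  7  8  9 10 11 12
G :  0  0  1  1  0  2  1  3  2  2  3  3  0
G_A(12) = 0.
Stack B, S = {1, 3, 8, 9}:
G(0) = 0
G(1) = mex{0} = 1
G(2) = mex{1} = 0
G(3) = mex{0,0} = 1
G(4) = mex{1,1} = 0
G(5) = mex{0,0} = 1
G(6) = mex{1,1} = 0
G(7) = mex{0,0} = 1
G(8) = mex{1,1,0} = 2
G(9) = mex{2,0,1,0} = 3
G(10) = mex{3,1,0,1} = 2
G(11) = mex{2,2,1,0} = 3
G(12) = mex{3,3,0,1} = 2
G(13) = mex{2,2,1,0} = 3
G(14) = mex{3,3,0,1} = 2
G(15) = mex{2,2,1,0} = 3
G(16) = mex{3,3,2,1} = 0
G(17) = mex{0,2,3,2} = 1
G(18) = mex{1,3,2,3} = 0
G(19) = mex{0,0,3,2} = 1
G_B(19) = 1.
Stack C, S = {4, 7, 8}:
G(0) = 0
G(1) = mex{} = 0
G(2) = mex{} = 0
G(3) = mex{} = 0
G(4) = mex{0} = 1
G(5) = mex{0} = 1
G(6) = mex{0} = 1
G(7) = mex{0,0} = 1
G(8) = mex{1,0,0} = 2
G(9) = mex{1,0,0} = 2
G(10) = mex{1,0,0} = 2
G(11) = mex{1,1,0} = 2
G(12) = mex{2,1,1} = 0
G(13) = mex{2,1,1} = 0
G(14) = mex{2,1,1} = 0
G(15) = mex{2,2,1} = 0
G_C(15) = 0.
Combined Grundy value = 0 ⊕ 1 ⊕ 0 = 1.
A winning move leaves total XOR = 0, i.e. changes one component's Grundy value g to g ⊕ X where X is the current total.
Stack A: need g' = 0⊕1 = 1. Options: 12−2→G=3, 12−5→G=3, 12−6→G=1, 12−7→G=2, 12−9→G=1. Hits: 2.
Stack B: need g' = 1⊕1 = 0. Options: 19−1→G=0, 19−3→G=0, 19−8→G=3, 19−9→G=2. Hits: 2.
Stack C: need g' = 0⊕1 = 1. Options: 15−4→G=2, 15−7→G=2, 15−8→G=1. Hits: 1.

5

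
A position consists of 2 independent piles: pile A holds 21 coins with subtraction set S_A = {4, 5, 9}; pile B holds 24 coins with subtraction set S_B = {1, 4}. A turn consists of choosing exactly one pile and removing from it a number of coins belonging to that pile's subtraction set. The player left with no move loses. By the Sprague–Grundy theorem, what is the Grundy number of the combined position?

0

Pile A, S = {4, 5, 9}:
G(0) = 0
G(1) = mex{} = 0
G(2) = mex{} = 0
G(3) = mex{} = 0
G(4) = mex{0} = 1
G(5) = mex{0,0} = 1
G(6) = mex{0,0} = 1
G(7) = mex{0,0} = 1
G(8) = mex{1,0} = 2
G(9) = mex{1,1,0} = 2
G(10) = mex{1,1,0} = 2
G(11) = mex{1,1,0} = 2
G(12) = mex{2,1,0} = 3
G(13) = mex{2,2,1} = 0
G(14) = mex{2,2,1} = 0
G(15) = mex{2,2,1} = 0
G(16) = mex{3,2,1} = 0
G(17) = mex{0,3,2} = 1
G(18) = mex{0,0,2} = 1
G(19) = mex{0,0,2} = 1
G(20) = mex{0,0,2} = 1
G(21) = mex{1,0,3} = 2
G_A(21) = 2.
Pile B, S = {1, 4}:
G(0) = 0
G(1) = mex{0} = 1
G(2) = mex{1} = 0
G(3) = mex{0} = 1
G(4) = mex{1,0} = 2
G(5) = mex{2,1} = 0
G(6) = mex{0,0} = 1
G(7) = mex{1,1} = 0
G(8) = mex{0,2} = 1
G(9) = mex{1,0} = 2
G(10) = mex{2,1} = 0
G(11) = mex{0,0} = 1
G(12) = mex{1,1} = 0
G(13) = mex{0,2} = 1
G(14) = mex{1,0} = 2
G(15) = mex{2,1} = 0
G(16) = mex{0,0} = 1
G(17) = mex{1,1} = 0
G(18) = mex{0,2} = 1
G(19) = mex{1,0} = 2
G(20) = mex{2,1} = 0
G(21) = mex{0,0} = 1
G(22) = mex{1,1} = 0
G(23) = mex{0,2} = 1
G(24) = mex{1,0} = 2
G_B(24) = 2.
Combined Grundy value = 2 ⊕ 2 = 0.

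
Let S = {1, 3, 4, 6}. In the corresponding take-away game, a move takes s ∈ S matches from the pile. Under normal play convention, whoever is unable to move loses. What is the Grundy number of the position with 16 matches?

0

G(0) = 0
G(1) = mex{0} = 1
G(2) = mex{1} = 0
G(3) = mex{0,0} = 1
G(4) = mex{1,1,0} = 2
G(5) = mex{2,0,1} = 3
G(6) = mex{3,1,0,0} = 2
G(7) = mex{2,2,1,1} = 0
G(8) = mex{0,3,2,0} = 1
G(9) = mex{1,2,3,1} = 0
G(10) = mex{0,0,2,2} = 1
G(11) = mex{1,1,0,3} = 2
G(12) = mex{2,0,1,2} = 3
G(13) = mex{3,1,0,0} = 2
G(14) = mex{2,2,1,1} = 0
G(15) = mex{0,3,2,0} = 1
G(16) = mex{1,2,3,1} = 0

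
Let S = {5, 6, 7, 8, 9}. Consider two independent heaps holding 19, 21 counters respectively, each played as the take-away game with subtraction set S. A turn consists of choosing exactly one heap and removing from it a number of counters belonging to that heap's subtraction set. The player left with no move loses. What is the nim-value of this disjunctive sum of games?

All heaps use S = {5, 6, 7, 8, 9}:
n :  0  1  2  3  4  5  6  7  8  9 10 11 12 13 14 15 16 17 18 19 20 21
G :  0  0  0  0  0  1  1  1  1  1  2  2  2  2  0  0  0  0  0  1  1  1
Heap A: G(19) = 1.
Heap B: G(21) = 1.
Combined Grundy value = 1 ⊕ 1 = 0.

0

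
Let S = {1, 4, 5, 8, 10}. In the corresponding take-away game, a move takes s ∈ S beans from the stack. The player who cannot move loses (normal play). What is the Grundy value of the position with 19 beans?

G(0) = 0
G(1) = mex{0} = 1
G(2) = mex{1} = 0
G(3) = mex{0} = 1
G(4) = mex{1,0} = 2
G(5) = mex{2,1,0} = 3
G(6) = mex{3,0,1} = 2
G(7) = mex{2,1,0} = 3
G(8) = mex{3,2,1,0} = 4
G(9) = mex{4,3,2,1} = 0
G(10) = mex{0,2,3,0,0} = 1
G(11) = mex{1,3,2,1,1} = 0
G(12) = mex{0,4,3,2,0} = 1
G(13) = mex{1,0,4,3,1} = 2
G(14) = mex{2,1,0,2,2} = 3
G(15) = mex{3,0,1,3,3} = 2
G(16) = mex{2,1,0,4,2} = 3
G(17) = mex{3,2,1,0,3} = 4
G(18) = mex{4,3,2,1,4} = 0
G(19) = mex{0,2,3,0,0} = 1

1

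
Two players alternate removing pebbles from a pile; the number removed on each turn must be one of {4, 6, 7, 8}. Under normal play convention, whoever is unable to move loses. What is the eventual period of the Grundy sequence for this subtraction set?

12

G(0) = 0
G(1) = mex{} = 0
G(2) = mex{} = 0
G(3) = mex{} = 0
G(4) = mex{0} = 1
G(5) = mex{0} = 1
G(6) = mex{0,0} = 1
G(7) = mex{0,0,0} = 1
G(8) = mex{1,0,0,0} = 2
G(9) = mex{1,0,0,0} = 2
G(10) = mex{1,1,0,0} = 2
G(11) = mex{1,1,1,0} = 2
G(12) = mex{2,1,1,1} = 0
G(13) = mex{2,1,1,1} = 0
G(14) = mex{2,2,1,1} = 0
G(15) = mex{2,2,2,1} = 0
G(16) = mex{0,2,2,2} = 1
G(17) = mex{0,2,2,2} = 1
G(18) = mex{0,0,2,2} = 1
G(19) = mex{0,0,0,2} = 1
G(20) = mex{1,0,0,0} = 2
G(21) = mex{1,0,0,0} = 2
G(22) = mex{1,1,0,0} = 2
G(23) = mex{1,1,1,0} = 2
G(24) = mex{2,1,1,1} = 0
G(25) = mex{2,1,1,1} = 0
G(n+12) = G(n) holds for n = 0,…,7 (a full window of length max(S) = 8), so the sequence is purely periodic with period 12.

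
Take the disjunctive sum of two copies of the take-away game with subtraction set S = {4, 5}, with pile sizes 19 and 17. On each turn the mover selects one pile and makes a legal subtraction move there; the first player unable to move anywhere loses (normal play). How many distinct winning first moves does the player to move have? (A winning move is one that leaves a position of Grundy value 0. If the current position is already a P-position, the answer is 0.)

1

All piles use S = {4, 5}:
G(0) = 0
G(1) = mex{} = 0
G(2) = mex{} = 0
G(3) = mex{} = 0
G(4) = mex{0} = 1
G(5) = mex{0,0} = 1
G(6) = mex{0,0} = 1
G(7) = mex{0,0} = 1
G(8) = mex{1,0} = 2
G(9) = mex{1,1} = 0
G(10) = mex{1,1} = 0
G(11) = mex{1,1} = 0
G(12) = mex{2,1} = 0
G(13) = mex{0,2} = 1
G(14) = mex{0,0} = 1
G(15) = mex{0,0} = 1
G(16) = mex{0,0} = 1
G(17) = mex{1,0} = 2
G(18) = mex{1,1} = 0
G(19) = mex{1,1} = 0
Pile A: G(19) = 0.
Pile B: G(17) = 2.
Combined Grundy value = 0 ⊕ 2 = 2.
A winning move leaves total XOR = 0, i.e. changes one component's Grundy value g to g ⊕ X where X is the current total.
Pile A: need g' = 0⊕2 = 2. Options: 19−4→G=1, 19−5→G=1. Hits: 0.
Pile B: need g' = 2⊕2 = 0. Options: 17−4→G=1, 17−5→G=0. Hits: 1.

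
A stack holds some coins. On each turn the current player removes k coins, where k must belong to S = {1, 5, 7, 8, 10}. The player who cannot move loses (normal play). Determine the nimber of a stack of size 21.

G(0) = 0
G(1) = mex{0} = 1
G(2) = mex{1} = 0
G(3) = mex{0} = 1
G(4) = mex{1} = 0
G(5) = mex{0,0} = 1
G(6) = mex{1,1} = 0
G(7) = mex{0,0,0} = 1
G(8) = mex{1,1,1,0} = 2
G(9) = mex{2,0,0,1} = 3
G(10) = mex{3,1,1,0,0} = 2
G(11) = mex{2,0,0,1,1} = 3
G(12) = mex{3,1,1,0,0} = 2
G(13) = mex{2,2,0,1,1} = 3
G(14) = mex{3,3,1,0,0} = 2
G(15) = mex{2,2,2,1,1} = 0
G(16) = mex{0,3,3,2,0} = 1
G(17) = mex{1,2,2,3,1} = 0
G(18) = mex{0,3,3,2,2} = 1
G(19) = mex{1,2,2,3,3} = 0
G(20) = mex{0,0,3,2,2} = 1
G(21) = mex{1,1,2,3,3} = 0

0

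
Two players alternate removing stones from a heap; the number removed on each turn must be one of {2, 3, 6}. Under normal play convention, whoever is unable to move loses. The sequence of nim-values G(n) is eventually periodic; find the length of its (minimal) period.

G(0) = 0
G(1) = mex{} = 0
G(2) = mex{0} = 1
G(3) = mex{0,0} = 1
G(4) = mex{1,0} = 2
G(5) = mex{1,1} = 0
G(6) = mex{2,1,0} = 3
G(7) = mex{0,2,0} = 1
G(8) = mex{3,0,1} = 2
G(9) = mex{1,3,1} = 0
G(10) = mex{2,1,2} = 0
G(11) = mex{0,2,0} = 1
G(12) = mex{0,0,3} = 1
G(13) = mex{1,0,1} = 2
G(14) = mex{1,1,2} = 0
G(15) = mex{2,1,0} = 3
G(16) = mex{0,2,0} = 1
G(17) = mex{3,0,1} = 2
G(18) = mex{1,3,1} = 0
G(19) = mex{2,1,2} = 0
G(n+9) = G(n) holds for n = 0,…,5 (a full window of length max(S) = 6), so the sequence is purely periodic with period 9.

9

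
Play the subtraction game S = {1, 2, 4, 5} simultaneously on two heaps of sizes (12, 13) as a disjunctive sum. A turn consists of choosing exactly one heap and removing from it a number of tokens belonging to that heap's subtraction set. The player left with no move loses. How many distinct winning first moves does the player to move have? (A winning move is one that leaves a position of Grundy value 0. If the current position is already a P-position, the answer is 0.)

4

All heaps use S = {1, 2, 4, 5}:
G(0) = 0
G(1) = mex{0} = 1
G(2) = mex{1,0} = 2
G(3) = mex{2,1} = 0
G(4) = mex{0,2,0} = 1
G(5) = mex{1,0,1,0} = 2
G(6) = mex{2,1,2,1} = 0
G(7) = mex{0,2,0,2} = 1
G(8) = mex{1,0,1,0} = 2
G(9) = mex{2,1,2,1} = 0
G(10) = mex{0,2,0,2} = 1
G(11) = mex{1,0,1,0} = 2
G(12) = mex{2,1,2,1} = 0
G(13) = mex{0,2,0,2} = 1
Heap A: G(12) = 0.
Heap B: G(13) = 1.
Combined Grundy value = 0 ⊕ 1 = 1.
A winning move leaves total XOR = 0, i.e. changes one component's Grundy value g to g ⊕ X where X is the current total.
Heap A: need g' = 0⊕1 = 1. Options: 12−1→G=2, 12−2→G=1, 12−4→G=2, 12−5→G=1. Hits: 2.
Heap B: need g' = 1⊕1 = 0. Options: 13−1→G=0, 13−2→G=2, 13−4→G=0, 13−5→G=2. Hits: 2.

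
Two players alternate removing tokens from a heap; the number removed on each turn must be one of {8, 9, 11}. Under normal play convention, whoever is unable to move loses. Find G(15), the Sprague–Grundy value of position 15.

1

G(0) = 0
G(1) = mex{} = 0
G(2) = mex{} = 0
G(3) = mex{} = 0
G(4) = mex{} = 0
G(5) = mex{} = 0
G(6) = mex{} = 0
G(7) = mex{} = 0
G(8) = mex{0} = 1
G(9) = mex{0,0} = 1
G(10) = mex{0,0} = 1
G(11) = mex{0,0,0} = 1
G(12) = mex{0,0,0} = 1
G(13) = mex{0,0,0} = 1
G(14) = mex{0,0,0} = 1
G(15) = mex{0,0,0} = 1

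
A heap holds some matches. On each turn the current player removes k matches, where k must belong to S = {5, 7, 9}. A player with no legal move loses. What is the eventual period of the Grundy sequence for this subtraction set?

14

n :  0  1  2  3  4  5  6  7  8  9 10 11 12 13 14 15 16 17 18 19 20 21 22 23 24 25 26 27 28 29
G :  0  0  0  0  0  1  1  1  1  1  2  2  2  2  0  0  0  0  0  1  1  1  1  1  2  2  2  2  0  0
G(n+14) = G(n) holds for n = 0,…,8 (a full window of length max(S) = 9), so the sequence is purely periodic with period 14.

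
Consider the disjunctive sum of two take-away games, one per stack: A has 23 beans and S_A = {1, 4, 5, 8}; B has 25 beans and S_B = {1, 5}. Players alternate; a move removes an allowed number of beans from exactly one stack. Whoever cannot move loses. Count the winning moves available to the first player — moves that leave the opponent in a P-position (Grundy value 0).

1

Stack A, S = {1, 4, 5, 8}:
n :  0  1  2  3  4  5  6  7  8  9 10 11 12 13 14 15 16 17 18 19 20 21 22 23
G :  0  1  0  1  2  3  2  3  4  0  1  0  1  2  3  2  3  4  0  1  0  1  2  3
G_A(23) = 3.
Stack B, S = {1, 5}:
n :  0  1  2  3  4  5  6  7  8  9 10 11 12 13 14 15 16 17 18 19 20 21 22 23 24 25
G :  0  1  0  1  0  1  0  1  0  1  0  1  0  1  0  1  0  1  0  1  0  1  0  1  0  1
G_B(25) = 1.
Combined Grundy value = 3 ⊕ 1 = 2.
A winning move leaves total XOR = 0, i.e. changes one component's Grundy value g to g ⊕ X where X is the current total.
Stack A: need g' = 3⊕2 = 1. Options: 23−1→G=2, 23−4→G=1, 23−5→G=0, 23−8→G=2. Hits: 1.
Stack B: need g' = 1⊕2 = 3. Options: 25−1→G=0, 25−5→G=0. Hits: 0.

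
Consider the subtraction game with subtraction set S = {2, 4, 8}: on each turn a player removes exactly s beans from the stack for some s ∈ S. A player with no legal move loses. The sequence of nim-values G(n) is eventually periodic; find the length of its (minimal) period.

6

n :  0  1  2  3  4  5  6  7  8  9 10 11 12 13 14 15
G :  0  0  1  1  2  2  0  0  1  1  2  2  0  0  1  1
G(n+6) = G(n) holds for n = 0,…,7 (a full window of length max(S) = 8), so the sequence is purely periodic with period 6.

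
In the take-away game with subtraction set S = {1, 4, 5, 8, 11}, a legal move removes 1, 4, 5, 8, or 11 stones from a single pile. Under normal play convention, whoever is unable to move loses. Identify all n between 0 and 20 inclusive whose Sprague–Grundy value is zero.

n :  0  1  2  3  4  5  6  7  8  9 10 11 12 13 14 15 16 17 18 19 20
G :  0  1  0  1  2  3  2  3  4  0  1  4  0  1  3  0  1  3  0  1  2
P-positions are exactly the n with G(n) = 0.

0, 2, 9, 12, 15, 18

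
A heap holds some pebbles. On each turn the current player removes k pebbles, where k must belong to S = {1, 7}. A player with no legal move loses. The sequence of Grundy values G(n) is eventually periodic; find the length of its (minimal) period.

2

G(0) = 0
G(1) = mex{0} = 1
G(2) = mex{1} = 0
G(3) = mex{0} = 1
G(4) = mex{1} = 0
G(5) = mex{0} = 1
G(6) = mex{1} = 0
G(7) = mex{0,0} = 1
G(8) = mex{1,1} = 0
G(9) = mex{0,0} = 1
G(10) = mex{1,1} = 0
G(11) = mex{0,0} = 1
G(12) = mex{1,1} = 0
G(13) = mex{0,0} = 1
G(14) = mex{1,1} = 0
G(n+2) = G(n) holds for n = 0,…,6 (a full window of length max(S) = 7), so the sequence is purely periodic with period 2.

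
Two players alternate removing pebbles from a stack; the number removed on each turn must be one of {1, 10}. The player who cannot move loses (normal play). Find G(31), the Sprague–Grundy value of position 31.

n :  0  1  2  3  4  5  6  7  8  9 10 11 12 13 14 15 16 17 18 19 20 21 22 23 24 25 26 27 28 29 30 31
G :  0  1  0  1  0  1  0  1  0  1  2  0  1  0  1  0  1  0  1  0  1  2  0  1  0  1  0  1  0  1  0  1

1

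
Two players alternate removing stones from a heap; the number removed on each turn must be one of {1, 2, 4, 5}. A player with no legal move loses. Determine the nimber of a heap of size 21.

n :  0  1  2  3  4  5  6  7  8  9 10 11 12 13 14 15 16 17 18 19 20 21
G :  0  1  2  0  1  2  0  1  2  0  1  2  0  1  2  0  1  2  0  1  2  0

0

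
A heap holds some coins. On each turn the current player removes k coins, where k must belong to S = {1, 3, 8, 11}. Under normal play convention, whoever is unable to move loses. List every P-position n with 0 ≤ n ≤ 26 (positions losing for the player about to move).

n :  0  1  2  3  4  5  6  7  8  9 10 11 12 13 14 15 16 17 18 19 20 21 22 23 24 25 26
G :  0  1  0  1  0  1  0  1  2  3  2  3  2  3  2  3  0  1  0  1  0  1  0  1  2  3  2
P-positions are exactly the n with G(n) = 0.

0, 2, 4, 6, 16, 18, 20, 22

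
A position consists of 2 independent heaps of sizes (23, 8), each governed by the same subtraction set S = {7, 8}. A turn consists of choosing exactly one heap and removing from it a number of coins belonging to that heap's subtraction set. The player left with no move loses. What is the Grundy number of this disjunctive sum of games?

0

All heaps use S = {7, 8}:
n :  0  1  2  3  4  5  6  7  8  9 10 11 12 13 14 15 16 17 18 19 20 21 22 23
G :  0  0  0  0  0  0  0  1  1  1  1  1  1  1  2  0  0  0  0  0  0  0  1  1
Heap A: G(23) = 1.
Heap B: G(8) = 1.
Combined Grundy value = 1 ⊕ 1 = 0.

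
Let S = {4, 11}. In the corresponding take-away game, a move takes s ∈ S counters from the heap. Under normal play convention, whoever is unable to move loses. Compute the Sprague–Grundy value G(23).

G(0) = 0
G(1) = mex{} = 0
G(2) = mex{} = 0
G(3) = mex{} = 0
G(4) = mex{0} = 1
G(5) = mex{0} = 1
G(6) = mex{0} = 1
G(7) = mex{0} = 1
G(8) = mex{1} = 0
G(9) = mex{1} = 0
G(10) = mex{1} = 0
G(11) = mex{1,0} = 2
G(12) = mex{0,0} = 1
G(13) = mex{0,0} = 1
G(14) = mex{0,0} = 1
G(15) = mex{2,1} = 0
G(16) = mex{1,1} = 0
G(17) = mex{1,1} = 0
G(18) = mex{1,1} = 0
G(19) = mex{0,0} = 1
G(20) = mex{0,0} = 1
G(21) = mex{0,0} = 1
G(22) = mex{0,2} = 1
G(23) = mex{1,1} = 0

0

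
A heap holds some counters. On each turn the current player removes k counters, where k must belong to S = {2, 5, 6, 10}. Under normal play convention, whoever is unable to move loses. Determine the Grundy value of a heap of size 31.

0

G(0) = 0
G(1) = mex{} = 0
G(2) = mex{0} = 1
G(3) = mex{0} = 1
G(4) = mex{1} = 0
G(5) = mex{1,0} = 2
G(6) = mex{0,0,0} = 1
G(7) = mex{2,1,0} = 3
G(8) = mex{1,1,1} = 0
G(9) = mex{3,0,1} = 2
G(10) = mex{0,2,0,0} = 1
G(11) = mex{2,1,2,0} = 3
G(12) = mex{1,3,1,1} = 0
G(13) = mex{3,0,3,1} = 2
G(14) = mex{0,2,0,0} = 1
G(15) = mex{2,1,2,2} = 0
G(16) = mex{1,3,1,1} = 0
G(17) = mex{0,0,3,3} = 1
G(18) = mex{0,2,0,0} = 1
G(19) = mex{1,1,2,2} = 0
G(20) = mex{1,0,1,1} = 2
G(21) = mex{0,0,0,3} = 1
G(22) = mex{2,1,0,0} = 3
G(23) = mex{1,1,1,2} = 0
G(24) = mex{3,0,1,1} = 2
G(25) = mex{0,2,0,0} = 1
G(26) = mex{2,1,2,0} = 3
G(27) = mex{1,3,1,1} = 0
G(28) = mex{3,0,3,1} = 2
G(29) = mex{0,2,0,0} = 1
G(30) = mex{2,1,2,2} = 0
G(31) = mex{1,3,1,1} = 0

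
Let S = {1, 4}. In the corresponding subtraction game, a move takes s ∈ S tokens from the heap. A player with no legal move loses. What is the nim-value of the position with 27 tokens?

G(0) = 0
G(1) = mex{0} = 1
G(2) = mex{1} = 0
G(3) = mex{0} = 1
G(4) = mex{1,0} = 2
G(5) = mex{2,1} = 0
G(6) = mex{0,0} = 1
G(7) = mex{1,1} = 0
G(8) = mex{0,2} = 1
G(9) = mex{1,0} = 2
G(10) = mex{2,1} = 0
G(11) = mex{0,0} = 1
G(12) = mex{1,1} = 0
G(13) = mex{0,2} = 1
G(14) = mex{1,0} = 2
G(15) = mex{2,1} = 0
G(16) = mex{0,0} = 1
G(17) = mex{1,1} = 0
G(18) = mex{0,2} = 1
G(19) = mex{1,0} = 2
G(20) = mex{2,1} = 0
G(21) = mex{0,0} = 1
G(22) = mex{1,1} = 0
G(23) = mex{0,2} = 1
G(24) = mex{1,0} = 2
G(25) = mex{2,1} = 0
G(26) = mex{0,0} = 1
G(27) = mex{1,1} = 0

0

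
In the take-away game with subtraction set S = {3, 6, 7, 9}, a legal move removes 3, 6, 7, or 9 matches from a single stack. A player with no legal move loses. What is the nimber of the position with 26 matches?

n :  0  1  2  3  4  5  6  7  8  9 10 11 12 13 14 15 16 17 18 19 20 21 22 23 24 25 26
G :  0  0  0  1  1  1  2  2  2  3  3  3  0  0  0  1  1  1  2  2  2  3  3  3  0  0  0

0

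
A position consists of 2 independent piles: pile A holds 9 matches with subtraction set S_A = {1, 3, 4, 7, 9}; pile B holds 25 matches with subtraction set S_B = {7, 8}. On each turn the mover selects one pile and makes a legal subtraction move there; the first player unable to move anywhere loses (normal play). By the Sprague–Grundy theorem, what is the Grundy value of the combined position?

0

Pile A, S = {1, 3, 4, 7, 9}:
G(0) = 0
G(1) = mex{0} = 1
G(2) = mex{1} = 0
G(3) = mex{0,0} = 1
G(4) = mex{1,1,0} = 2
G(5) = mex{2,0,1} = 3
G(6) = mex{3,1,0} = 2
G(7) = mex{2,2,1,0} = 3
G(8) = mex{3,3,2,1} = 0
G(9) = mex{0,2,3,0,0} = 1
G_A(9) = 1.
Pile B, S = {7, 8}:
G(0) = 0
G(1) = mex{} = 0
G(2) = mex{} = 0
G(3) = mex{} = 0
G(4) = mex{} = 0
G(5) = mex{} = 0
G(6) = mex{} = 0
G(7) = mex{0} = 1
G(8) = mex{0,0} = 1
G(9) = mex{0,0} = 1
G(10) = mex{0,0} = 1
G(11) = mex{0,0} = 1
G(12) = mex{0,0} = 1
G(13) = mex{0,0} = 1
G(14) = mex{1,0} = 2
G(15) = mex{1,1} = 0
G(16) = mex{1,1} = 0
G(17) = mex{1,1} = 0
G(18) = mex{1,1} = 0
G(19) = mex{1,1} = 0
G(20) = mex{1,1} = 0
G(21) = mex{2,1} = 0
G(22) = mex{0,2} = 1
G(23) = mex{0,0} = 1
G(24) = mex{0,0} = 1
G(25) = mex{0,0} = 1
G_B(25) = 1.
Combined Grundy value = 1 ⊕ 1 = 0.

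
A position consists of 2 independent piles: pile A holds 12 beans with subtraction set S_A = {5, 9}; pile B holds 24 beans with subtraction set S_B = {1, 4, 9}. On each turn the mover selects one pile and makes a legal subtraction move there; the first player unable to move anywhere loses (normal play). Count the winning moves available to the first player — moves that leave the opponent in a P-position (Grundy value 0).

Pile A, S = {5, 9}:
G(0) = 0
G(1) = mex{} = 0
G(2) = mex{} = 0
G(3) = mex{} = 0
G(4) = mex{} = 0
G(5) = mex{0} = 1
G(6) = mex{0} = 1
G(7) = mex{0} = 1
G(8) = mex{0} = 1
G(9) = mex{0,0} = 1
G(10) = mex{1,0} = 2
G(11) = mex{1,0} = 2
G(12) = mex{1,0} = 2
G_A(12) = 2.
Pile B, S = {1, 4, 9}:
G(0) = 0
G(1) = mex{0} = 1
G(2) = mex{1} = 0
G(3) = mex{0} = 1
G(4) = mex{1,0} = 2
G(5) = mex{2,1} = 0
G(6) = mex{0,0} = 1
G(7) = mex{1,1} = 0
G(8) = mex{0,2} = 1
G(9) = mex{1,0,0} = 2
G(10) = mex{2,1,1} = 0
G(11) = mex{0,0,0} = 1
G(12) = mex{1,1,1} = 0
G(13) = mex{0,2,2} = 1
G(14) = mex{1,0,0} = 2
G(15) = mex{2,1,1} = 0
G(16) = mex{0,0,0} = 1
G(17) = mex{1,1,1} = 0
G(18) = mex{0,2,2} = 1
G(19) = mex{1,0,0} = 2
G(20) = mex{2,1,1} = 0
G(21) = mex{0,0,0} = 1
G(22) = mex{1,1,1} = 0
G(23) = mex{0,2,2} = 1
G(24) = mex{1,0,0} = 2
G_B(24) = 2.
Combined Grundy value = 2 ⊕ 2 = 0.
A winning move leaves total XOR = 0, i.e. changes one component's Grundy value g to g ⊕ X where X is the current total.
Pile A: target g' = 2⊕0 = 2, but every legal move changes the Grundy value (mex property), so 0 moves.
Pile B: target g' = 2⊕0 = 2, but every legal move changes the Grundy value (mex property), so 0 moves.

0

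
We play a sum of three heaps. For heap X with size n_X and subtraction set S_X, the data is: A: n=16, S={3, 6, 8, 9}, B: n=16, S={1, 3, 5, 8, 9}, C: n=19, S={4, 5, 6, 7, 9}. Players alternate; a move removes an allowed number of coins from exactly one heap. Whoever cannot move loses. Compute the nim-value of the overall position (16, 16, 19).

Heap A, S = {3, 6, 8, 9}:
G(0) = 0
G(1) = mex{} = 0
G(2) = mex{} = 0
G(3) = mex{0} = 1
G(4) = mex{0} = 1
G(5) = mex{0} = 1
G(6) = mex{1,0} = 2
G(7) = mex{1,0} = 2
G(8) = mex{1,0,0} = 2
G(9) = mex{2,1,0,0} = 3
G(10) = mex{2,1,0,0} = 3
G(11) = mex{2,1,1,0} = 3
G(12) = mex{3,2,1,1} = 0
G(13) = mex{3,2,1,1} = 0
G(14) = mex{3,2,2,1} = 0
G(15) = mex{0,3,2,2} = 1
G(16) = mex{0,3,2,2} = 1
G_A(16) = 1.
Heap B, S = {1, 3, 5, 8, 9}:
n :  0  1  2  3  4  5  6  7  8  9 10 11 12 13 14 15 16
G :  0  1  0  1  0  1  0  1  2  3  2  3  2  3  2  3  0
G_B(16) = 0.
Heap C, S = {4, 5, 6, 7, 9}:
n :  0  1  2  3  4  5  6  7  8  9 10 11 12 13 14 15 16 17 18 19
G :  0  0  0  0  1  1  1  1  2  2  2  2  3  0  0  0  0  1  1  1
G_C(19) = 1.
Combined Grundy value = 1 ⊕ 0 ⊕ 1 = 0.

0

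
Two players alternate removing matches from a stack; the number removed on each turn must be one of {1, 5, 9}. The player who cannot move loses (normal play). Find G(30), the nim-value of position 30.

G(0) = 0
G(1) = mex{0} = 1
G(2) = mex{1} = 0
G(3) = mex{0} = 1
G(4) = mex{1} = 0
G(5) = mex{0,0} = 1
G(6) = mex{1,1} = 0
G(7) = mex{0,0} = 1
G(8) = mex{1,1} = 0
G(9) = mex{0,0,0} = 1
G(10) = mex{1,1,1} = 0
G(11) = mex{0,0,0} = 1
G(12) = mex{1,1,1} = 0
G(13) = mex{0,0,0} = 1
G(14) = mex{1,1,1} = 0
G(15) = mex{0,0,0} = 1
G(16) = mex{1,1,1} = 0
G(17) = mex{0,0,0} = 1
G(18) = mex{1,1,1} = 0
G(19) = mex{0,0,0} = 1
G(20) = mex{1,1,1} = 0
G(21) = mex{0,0,0} = 1
G(22) = mex{1,1,1} = 0
G(23) = mex{0,0,0} = 1
G(24) = mex{1,1,1} = 0
G(25) = mex{0,0,0} = 1
G(26) = mex{1,1,1} = 0
G(27) = mex{0,0,0} = 1
G(28) = mex{1,1,1} = 0
G(29) = mex{0,0,0} = 1
G(30) = mex{1,1,1} = 0

0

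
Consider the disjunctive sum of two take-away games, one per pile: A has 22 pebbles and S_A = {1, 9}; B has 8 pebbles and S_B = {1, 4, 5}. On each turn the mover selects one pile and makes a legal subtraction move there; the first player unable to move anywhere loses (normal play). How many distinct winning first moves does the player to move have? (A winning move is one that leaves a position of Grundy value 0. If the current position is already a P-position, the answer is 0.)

Pile A, S = {1, 9}:
G(0) = 0
G(1) = mex{0} = 1
G(2) = mex{1} = 0
G(3) = mex{0} = 1
G(4) = mex{1} = 0
G(5) = mex{0} = 1
G(6) = mex{1} = 0
G(7) = mex{0} = 1
G(8) = mex{1} = 0
G(9) = mex{0,0} = 1
G(10) = mex{1,1} = 0
G(11) = mex{0,0} = 1
G(12) = mex{1,1} = 0
G(13) = mex{0,0} = 1
G(14) = mex{1,1} = 0
G(15) = mex{0,0} = 1
G(16) = mex{1,1} = 0
G(17) = mex{0,0} = 1
G(18) = mex{1,1} = 0
G(19) = mex{0,0} = 1
G(20) = mex{1,1} = 0
G(21) = mex{0,0} = 1
G(22) = mex{1,1} = 0
G_A(22) = 0.
Pile B, S = {1, 4, 5}:
n : 0 1 2 3 4 5 6 7 8
G : 0 1 0 1 2 3 2 3 0
G_B(8) = 0.
Combined Grundy value = 0 ⊕ 0 = 0.
A winning move leaves total XOR = 0, i.e. changes one component's Grundy value g to g ⊕ X where X is the current total.
Pile A: target g' = 0⊕0 = 0, but every legal move changes the Grundy value (mex property), so 0 moves.
Pile B: target g' = 0⊕0 = 0, but every legal move changes the Grundy value (mex property), so 0 moves.

0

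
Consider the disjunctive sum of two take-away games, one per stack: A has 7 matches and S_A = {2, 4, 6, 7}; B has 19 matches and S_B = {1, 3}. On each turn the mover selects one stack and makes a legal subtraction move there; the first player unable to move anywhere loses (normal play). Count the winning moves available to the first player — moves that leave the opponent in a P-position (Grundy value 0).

Stack A, S = {2, 4, 6, 7}:
G(0) = 0
G(1) = mex{} = 0
G(2) = mex{0} = 1
G(3) = mex{0} = 1
G(4) = mex{1,0} = 2
G(5) = mex{1,0} = 2
G(6) = mex{2,1,0} = 3
G(7) = mex{2,1,0,0} = 3
G_A(7) = 3.
Stack B, S = {1, 3}:
G(0) = 0
G(1) = mex{0} = 1
G(2) = mex{1} = 0
G(3) = mex{0,0} = 1
G(4) = mex{1,1} = 0
G(5) = mex{0,0} = 1
G(6) = mex{1,1} = 0
G(7) = mex{0,0} = 1
G(8) = mex{1,1} = 0
G(9) = mex{0,0} = 1
G(10) = mex{1,1} = 0
G(11) = mex{0,0} = 1
G(12) = mex{1,1} = 0
G(13) = mex{0,0} = 1
G(14) = mex{1,1} = 0
G(15) = mex{0,0} = 1
G(16) = mex{1,1} = 0
G(17) = mex{0,0} = 1
G(18) = mex{1,1} = 0
G(19) = mex{0,0} = 1
G_B(19) = 1.
Combined Grundy value = 3 ⊕ 1 = 2.
A winning move leaves total XOR = 0, i.e. changes one component's Grundy value g to g ⊕ X where X is the current total.
Stack A: need g' = 3⊕2 = 1. Options: 7−2→G=2, 7−4→G=1, 7−6→G=0, 7−7→G=0. Hits: 1.
Stack B: need g' = 1⊕2 = 3. Options: 19−1→G=0, 19−3→G=0. Hits: 0.

1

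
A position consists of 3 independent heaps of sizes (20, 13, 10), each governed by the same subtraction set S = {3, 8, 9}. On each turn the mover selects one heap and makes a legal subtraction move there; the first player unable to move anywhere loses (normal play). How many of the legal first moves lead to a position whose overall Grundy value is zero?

0

All heaps use S = {3, 8, 9}:
G(0) = 0
G(1) = mex{} = 0
G(2) = mex{} = 0
G(3) = mex{0} = 1
G(4) = mex{0} = 1
G(5) = mex{0} = 1
G(6) = mex{1} = 0
G(7) = mex{1} = 0
G(8) = mex{1,0} = 2
G(9) = mex{0,0,0} = 1
G(10) = mex{0,0,0} = 1
G(11) = mex{2,1,0} = 3
G(12) = mex{1,1,1} = 0
G(13) = mex{1,1,1} = 0
G(14) = mex{3,0,1} = 2
G(15) = mex{0,0,0} = 1
G(16) = mex{0,2,0} = 1
G(17) = mex{2,1,2} = 0
G(18) = mex{1,1,1} = 0
G(19) = mex{1,3,1} = 0
G(20) = mex{0,0,3} = 1
Heap A: G(20) = 1.
Heap B: G(13) = 0.
Heap C: G(10) = 1.
Combined Grundy value = 1 ⊕ 0 ⊕ 1 = 0.
A winning move leaves total XOR = 0, i.e. changes one component's Grundy value g to g ⊕ X where X is the current total.
Heap A: target g' = 1⊕0 = 1, but every legal move changes the Grundy value (mex property), so 0 moves.
Heap B: target g' = 0⊕0 = 0, but every legal move changes the Grundy value (mex property), so 0 moves.
Heap C: target g' = 1⊕0 = 1, but every legal move changes the Grundy value (mex property), so 0 moves.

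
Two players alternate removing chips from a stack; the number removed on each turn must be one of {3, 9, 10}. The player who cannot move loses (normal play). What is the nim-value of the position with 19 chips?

0

G(0) = 0
G(1) = mex{} = 0
G(2) = mex{} = 0
G(3) = mex{0} = 1
G(4) = mex{0} = 1
G(5) = mex{0} = 1
G(6) = mex{1} = 0
G(7) = mex{1} = 0
G(8) = mex{1} = 0
G(9) = mex{0,0} = 1
G(10) = mex{0,0,0} = 1
G(11) = mex{0,0,0} = 1
G(12) = mex{1,1,0} = 2
G(13) = mex{1,1,1} = 0
G(14) = mex{1,1,1} = 0
G(15) = mex{2,0,1} = 3
G(16) = mex{0,0,0} = 1
G(17) = mex{0,0,0} = 1
G(18) = mex{3,1,0} = 2
G(19) = mex{1,1,1} = 0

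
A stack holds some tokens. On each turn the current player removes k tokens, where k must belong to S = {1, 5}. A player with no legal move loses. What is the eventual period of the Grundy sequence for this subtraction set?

n :  0  1  2  3  4  5  6  7  8  9 10 11 12 13 14
G :  0  1  0  1  0  1  0  1  0  1  0  1  0  1  0
G(n+2) = G(n) holds for n = 0,…,4 (a full window of length max(S) = 5), so the sequence is purely periodic with period 2.

2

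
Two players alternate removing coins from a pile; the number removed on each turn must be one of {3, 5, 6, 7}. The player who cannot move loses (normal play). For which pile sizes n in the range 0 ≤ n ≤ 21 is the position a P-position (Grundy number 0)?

n :  0  1  2  3  4  5  6  7  8  9 10 11 12 13 14 15 16 17 18 19 20 21
G :  0  0  0  1  1  1  2  2  2  3  0  0  0  1  1  1  2  2  2  3  0  0
P-positions are exactly the n with G(n) = 0.

0, 1, 2, 10, 11, 12, 20, 21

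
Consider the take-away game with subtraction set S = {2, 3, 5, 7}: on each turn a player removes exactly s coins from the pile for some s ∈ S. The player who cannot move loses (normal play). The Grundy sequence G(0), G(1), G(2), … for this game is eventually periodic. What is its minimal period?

n :  0  1  2  3  4  5  6  7  8  9 10 11 12 13 14 15 16 17 18 19
G :  0  0  1  1  2  2  3  3  4  0  0  1  1  2  2  3  3  4  0  0
G(n+9) = G(n) holds for n = 0,…,6 (a full window of length max(S) = 7), so the sequence is purely periodic with period 9.

9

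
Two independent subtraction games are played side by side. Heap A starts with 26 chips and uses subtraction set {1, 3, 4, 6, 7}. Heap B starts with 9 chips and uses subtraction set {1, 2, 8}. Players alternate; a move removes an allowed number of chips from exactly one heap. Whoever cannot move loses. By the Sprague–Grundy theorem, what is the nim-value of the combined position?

2

Heap A, S = {1, 3, 4, 6, 7}:
n :  0  1  2  3  4  5  6  7  8  9 10 11 12 13 14 15 16 17 18 19 20 21 22 23 24 25 26
G :  0  1  0  1  2  3  2  3  4  5  0  1  0  1  2  3  2  3  4  5  0  1  0  1  2  3  2
G_A(26) = 2.
Heap B, S = {1, 2, 8}:
G(0) = 0
G(1) = mex{0} = 1
G(2) = mex{1,0} = 2
G(3) = mex{2,1} = 0
G(4) = mex{0,2} = 1
G(5) = mex{1,0} = 2
G(6) = mex{2,1} = 0
G(7) = mex{0,2} = 1
G(8) = mex{1,0,0} = 2
G(9) = mex{2,1,1} = 0
G_B(9) = 0.
Combined Grundy value = 2 ⊕ 0 = 2.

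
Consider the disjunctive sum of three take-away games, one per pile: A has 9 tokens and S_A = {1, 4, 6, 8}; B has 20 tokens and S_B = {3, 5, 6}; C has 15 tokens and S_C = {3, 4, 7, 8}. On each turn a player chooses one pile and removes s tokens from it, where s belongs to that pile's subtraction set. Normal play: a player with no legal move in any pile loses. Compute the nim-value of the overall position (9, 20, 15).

3

Pile A, S = {1, 4, 6, 8}:
n : 0 1 2 3 4 5 6 7 8 9
G : 0 1 0 1 2 0 1 0 1 2
G_A(9) = 2.
Pile B, S = {3, 5, 6}:
G(0) = 0
G(1) = mex{} = 0
G(2) = mex{} = 0
G(3) = mex{0} = 1
G(4) = mex{0} = 1
G(5) = mex{0,0} = 1
G(6) = mex{1,0,0} = 2
G(7) = mex{1,0,0} = 2
G(8) = mex{1,1,0} = 2
G(9) = mex{2,1,1} = 0
G(10) = mex{2,1,1} = 0
G(11) = mex{2,2,1} = 0
G(12) = mex{0,2,2} = 1
G(13) = mex{0,2,2} = 1
G(14) = mex{0,0,2} = 1
G(15) = mex{1,0,0} = 2
G(16) = mex{1,0,0} = 2
G(17) = mex{1,1,0} = 2
G(18) = mex{2,1,1} = 0
G(19) = mex{2,1,1} = 0
G(20) = mex{2,2,1} = 0
G_B(20) = 0.
Pile C, S = {3, 4, 7, 8}:
G(0) = 0
G(1) = mex{} = 0
G(2) = mex{} = 0
G(3) = mex{0} = 1
G(4) = mex{0,0} = 1
G(5) = mex{0,0} = 1
G(6) = mex{1,0} = 2
G(7) = mex{1,1,0} = 2
G(8) = mex{1,1,0,0} = 2
G(9) = mex{2,1,0,0} = 3
G(10) = mex{2,2,1,0} = 3
G(11) = mex{2,2,1,1} = 0
G(12) = mex{3,2,1,1} = 0
G(13) = mex{3,3,2,1} = 0
G(14) = mex{0,3,2,2} = 1
G(15) = mex{0,0,2,2} = 1
G_C(15) = 1.
Combined Grundy value = 2 ⊕ 0 ⊕ 1 = 3.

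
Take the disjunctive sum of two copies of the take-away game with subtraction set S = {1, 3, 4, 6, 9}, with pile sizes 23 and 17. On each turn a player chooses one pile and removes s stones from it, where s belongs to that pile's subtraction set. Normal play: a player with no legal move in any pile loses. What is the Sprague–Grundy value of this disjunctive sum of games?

All piles use S = {1, 3, 4, 6, 9}:
G(0) = 0
G(1) = mex{0} = 1
G(2) = mex{1} = 0
G(3) = mex{0,0} = 1
G(4) = mex{1,1,0} = 2
G(5) = mex{2,0,1} = 3
G(6) = mex{3,1,0,0} = 2
G(7) = mex{2,2,1,1} = 0
G(8) = mex{0,3,2,0} = 1
G(9) = mex{1,2,3,1,0} = 4
G(10) = mex{4,0,2,2,1} = 3
G(11) = mex{3,1,0,3,0} = 2
G(12) = mex{2,4,1,2,1} = 0
G(13) = mex{0,3,4,0,2} = 1
G(14) = mex{1,2,3,1,3} = 0
G(15) = mex{0,0,2,4,2} = 1
G(16) = mex{1,1,0,3,0} = 2
G(17) = mex{2,0,1,2,1} = 3
G(18) = mex{3,1,0,0,4} = 2
G(19) = mex{2,2,1,1,3} = 0
G(20) = mex{0,3,2,0,2} = 1
G(21) = mex{1,2,3,1,0} = 4
G(22) = mex{4,0,2,2,1} = 3
G(23) = mex{3,1,0,3,0} = 2
Pile A: G(23) = 2.
Pile B: G(17) = 3.
Combined Grundy value = 2 ⊕ 3 = 1.

1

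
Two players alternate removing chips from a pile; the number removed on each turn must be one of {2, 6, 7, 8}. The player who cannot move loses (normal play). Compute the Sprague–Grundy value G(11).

3

G(0) = 0
G(1) = mex{} = 0
G(2) = mex{0} = 1
G(3) = mex{0} = 1
G(4) = mex{1} = 0
G(5) = mex{1} = 0
G(6) = mex{0,0} = 1
G(7) = mex{0,0,0} = 1
G(8) = mex{1,1,0,0} = 2
G(9) = mex{1,1,1,0} = 2
G(10) = mex{2,0,1,1} = 3
G(11) = mex{2,0,0,1} = 3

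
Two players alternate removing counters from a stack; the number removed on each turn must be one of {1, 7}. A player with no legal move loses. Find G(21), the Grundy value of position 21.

1

G(0) = 0
G(1) = mex{0} = 1
G(2) = mex{1} = 0
G(3) = mex{0} = 1
G(4) = mex{1} = 0
G(5) = mex{0} = 1
G(6) = mex{1} = 0
G(7) = mex{0,0} = 1
G(8) = mex{1,1} = 0
G(9) = mex{0,0} = 1
G(10) = mex{1,1} = 0
G(11) = mex{0,0} = 1
G(12) = mex{1,1} = 0
G(13) = mex{0,0} = 1
G(14) = mex{1,1} = 0
G(15) = mex{0,0} = 1
G(16) = mex{1,1} = 0
G(17) = mex{0,0} = 1
G(18) = mex{1,1} = 0
G(19) = mex{0,0} = 1
G(20) = mex{1,1} = 0
G(21) = mex{0,0} = 1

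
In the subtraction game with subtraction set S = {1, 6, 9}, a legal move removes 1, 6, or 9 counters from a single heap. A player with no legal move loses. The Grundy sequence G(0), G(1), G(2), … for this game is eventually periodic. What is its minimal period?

5

n :  0  1  2  3  4  5  6  7  8  9 10 11 12 13 14 15 16 17 18 19 20 21 22 23 24 25 26
G :  0  1  0  1  0  1  2  0  1  2  3  2  0  1  0  1  2  0  1  0  1  2  0  1  0  1  2
From n = 11 onward G(n+5) = G(n); since this holds over max(S) = 9 consecutive positions the period is 5 (pre-period 11).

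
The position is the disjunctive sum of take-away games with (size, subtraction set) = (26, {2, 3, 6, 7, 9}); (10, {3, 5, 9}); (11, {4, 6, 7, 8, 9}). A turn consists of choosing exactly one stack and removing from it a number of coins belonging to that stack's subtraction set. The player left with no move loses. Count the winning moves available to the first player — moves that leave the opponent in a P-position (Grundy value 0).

6

Stack A, S = {2, 3, 6, 7, 9}:
G(0) = 0
G(1) = mex{} = 0
G(2) = mex{0} = 1
G(3) = mex{0,0} = 1
G(4) = mex{1,0} = 2
G(5) = mex{1,1} = 0
G(6) = mex{2,1,0} = 3
G(7) = mex{0,2,0,0} = 1
G(8) = mex{3,0,1,0} = 2
G(9) = mex{1,3,1,1,0} = 2
G(10) = mex{2,1,2,1,0} = 3
G(11) = mex{2,2,0,2,1} = 3
G(12) = mex{3,2,3,0,1} = 4
G(13) = mex{3,3,1,3,2} = 0
G(14) = mex{4,3,2,1,0} = 5
G(15) = mex{0,4,2,2,3} = 1
G(16) = mex{5,0,3,2,1} = 4
G(17) = mex{1,5,3,3,2} = 0
G(18) = mex{4,1,4,3,2} = 0
G(19) = mex{0,4,0,4,3} = 1
G(20) = mex{0,0,5,0,3} = 1
G(21) = mex{1,0,1,5,4} = 2
G(22) = mex{1,1,4,1,0} = 2
G(23) = mex{2,1,0,4,5} = 3
G(24) = mex{2,2,0,0,1} = 3
G(25) = mex{3,2,1,0,4} = 5
G(26) = mex{3,3,1,1,0} = 2
G_A(26) = 2.
Stack B, S = {3, 5, 9}:
G(0) = 0
G(1) = mex{} = 0
G(2) = mex{} = 0
G(3) = mex{0} = 1
G(4) = mex{0} = 1
G(5) = mex{0,0} = 1
G(6) = mex{1,0} = 2
G(7) = mex{1,0} = 2
G(8) = mex{1,1} = 0
G(9) = mex{2,1,0} = 3
G(10) = mex{2,1,0} = 3
G_B(10) = 3.
Stack C, S = {4, 6, 7, 8, 9}:
n :  0  1  2  3  4  5  6  7  8  9 10 11
G :  0  0  0  0  1  1  1  1  2  2  2  2
G_C(11) = 2.
Combined Grundy value = 2 ⊕ 3 ⊕ 2 = 3.
A winning move leaves total XOR = 0, i.e. changes one component's Grundy value g to g ⊕ X where X is the current total.
Stack A: need g' = 2⊕3 = 1. Options: 26−2→G=3, 26−3→G=3, 26−6→G=1, 26−7→G=1, 26−9→G=0. Hits: 2.
Stack B: need g' = 3⊕3 = 0. Options: 10−3→G=2, 10−5→G=1, 10−9→G=0. Hits: 1.
Stack C: need g' = 2⊕3 = 1. Options: 11−4→G=1, 11−6→G=1, 11−7→G=1, 11−8→G=0, 11−9→G=0. Hits: 3.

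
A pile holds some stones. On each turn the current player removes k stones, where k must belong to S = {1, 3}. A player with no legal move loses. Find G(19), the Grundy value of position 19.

G(0) = 0
G(1) = mex{0} = 1
G(2) = mex{1} = 0
G(3) = mex{0,0} = 1
G(4) = mex{1,1} = 0
G(5) = mex{0,0} = 1
G(6) = mex{1,1} = 0
G(7) = mex{0,0} = 1
G(8) = mex{1,1} = 0
G(9) = mex{0,0} = 1
G(10) = mex{1,1} = 0
G(11) = mex{0,0} = 1
G(12) = mex{1,1} = 0
G(13) = mex{0,0} = 1
G(14) = mex{1,1} = 0
G(15) = mex{0,0} = 1
G(16) = mex{1,1} = 0
G(17) = mex{0,0} = 1
G(18) = mex{1,1} = 0
G(19) = mex{0,0} = 1

1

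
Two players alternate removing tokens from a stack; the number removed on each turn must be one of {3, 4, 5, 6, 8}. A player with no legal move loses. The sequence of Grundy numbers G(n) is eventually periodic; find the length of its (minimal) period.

11

G(0) = 0
G(1) = mex{} = 0
G(2) = mex{} = 0
G(3) = mex{0} = 1
G(4) = mex{0,0} = 1
G(5) = mex{0,0,0} = 1
G(6) = mex{1,0,0,0} = 2
G(7) = mex{1,1,0,0} = 2
G(8) = mex{1,1,1,0,0} = 2
G(9) = mex{2,1,1,1,0} = 3
G(10) = mex{2,2,1,1,0} = 3
G(11) = mex{2,2,2,1,1} = 0
G(12) = mex{3,2,2,2,1} = 0
G(13) = mex{3,3,2,2,1} = 0
G(14) = mex{0,3,3,2,2} = 1
G(15) = mex{0,0,3,3,2} = 1
G(16) = mex{0,0,0,3,2} = 1
G(17) = mex{1,0,0,0,3} = 2
G(18) = mex{1,1,0,0,3} = 2
G(19) = mex{1,1,1,0,0} = 2
G(20) = mex{2,1,1,1,0} = 3
G(21) = mex{2,2,1,1,0} = 3
G(22) = mex{2,2,2,1,1} = 0
G(23) = mex{3,2,2,2,1} = 0
G(n+11) = G(n) holds for n = 0,…,7 (a full window of length max(S) = 8), so the sequence is purely periodic with period 11.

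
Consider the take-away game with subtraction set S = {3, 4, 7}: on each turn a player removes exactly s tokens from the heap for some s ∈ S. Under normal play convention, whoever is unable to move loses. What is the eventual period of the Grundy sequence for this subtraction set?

n :  0  1  2  3  4  5  6  7  8  9 10 11 12 13 14 15 16 17 18 19 20 21
G :  0  0  0  1  1  1  2  2  2  3  0  0  0  1  1  1  2  2  2  3  0  0
G(n+10) = G(n) holds for n = 0,…,6 (a full window of length max(S) = 7), so the sequence is purely periodic with period 10.

10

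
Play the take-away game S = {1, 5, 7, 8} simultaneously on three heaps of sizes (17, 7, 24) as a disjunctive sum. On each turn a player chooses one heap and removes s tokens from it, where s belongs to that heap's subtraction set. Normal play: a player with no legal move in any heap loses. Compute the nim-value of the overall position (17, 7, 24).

2

All heaps use S = {1, 5, 7, 8}:
G(0) = 0
G(1) = mex{0} = 1
G(2) = mex{1} = 0
G(3) = mex{0} = 1
G(4) = mex{1} = 0
G(5) = mex{0,0} = 1
G(6) = mex{1,1} = 0
G(7) = mex{0,0,0} = 1
G(8) = mex{1,1,1,0} = 2
G(9) = mex{2,0,0,1} = 3
G(10) = mex{3,1,1,0} = 2
G(11) = mex{2,0,0,1} = 3
G(12) = mex{3,1,1,0} = 2
G(13) = mex{2,2,0,1} = 3
G(14) = mex{3,3,1,0} = 2
G(15) = mex{2,2,2,1} = 0
G(16) = mex{0,3,3,2} = 1
G(17) = mex{1,2,2,3} = 0
G(18) = mex{0,3,3,2} = 1
G(19) = mex{1,2,2,3} = 0
G(20) = mex{0,0,3,2} = 1
G(21) = mex{1,1,2,3} = 0
G(22) = mex{0,0,0,2} = 1
G(23) = mex{1,1,1,0} = 2
G(24) = mex{2,0,0,1} = 3
Heap A: G(17) = 0.
Heap B: G(7) = 1.
Heap C: G(24) = 3.
Combined Grundy value = 0 ⊕ 1 ⊕ 3 = 2.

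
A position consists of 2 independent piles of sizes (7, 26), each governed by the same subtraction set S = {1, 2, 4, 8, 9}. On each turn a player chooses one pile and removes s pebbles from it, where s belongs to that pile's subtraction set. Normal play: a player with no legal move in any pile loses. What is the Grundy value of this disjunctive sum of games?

1

All piles use S = {1, 2, 4, 8, 9}:
n :  0  1  2  3  4  5  6  7  8  9 10 11 12 13 14 15 16 17 18 19 20 21 22 23 24 25 26
G :  0  1  2  0  1  2  0  1  2  3  4  5  3  0  1  2  0  1  2  0  1  2  3  4  5  3  0
Pile A: G(7) = 1.
Pile B: G(26) = 0.
Combined Grundy value = 1 ⊕ 0 = 1.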